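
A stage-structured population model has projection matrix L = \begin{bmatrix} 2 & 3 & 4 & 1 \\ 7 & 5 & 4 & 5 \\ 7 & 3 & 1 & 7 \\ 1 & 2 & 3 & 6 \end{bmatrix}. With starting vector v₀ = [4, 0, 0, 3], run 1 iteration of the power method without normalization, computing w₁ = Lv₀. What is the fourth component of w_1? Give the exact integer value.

w1 = Lv₀ = (11, 43, 49, 22)
The requested component of w1 is 22.

22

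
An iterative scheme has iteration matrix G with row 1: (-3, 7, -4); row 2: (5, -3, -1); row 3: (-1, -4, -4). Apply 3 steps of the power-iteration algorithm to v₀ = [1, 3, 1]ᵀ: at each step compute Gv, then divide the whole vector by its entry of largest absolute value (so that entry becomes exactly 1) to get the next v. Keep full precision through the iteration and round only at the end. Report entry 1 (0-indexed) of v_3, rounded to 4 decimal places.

Gv0 = (14.00000, -5.00000, -17.00000); divide by -17.00000 → v1 = (-0.82353, 0.29412, 1.00000)
Gv1 = (0.52941, -6.00000, -4.35294); divide by -6.00000 → v2 = (-0.08824, 1.00000, 0.72549)
Gv2 = (4.36275, -4.16667, -6.81373); divide by -6.81373 → v3 = (-0.64029, 0.61151, 1.00000)
Requested entry of v3: -425/-695 = 0.6115

0.6115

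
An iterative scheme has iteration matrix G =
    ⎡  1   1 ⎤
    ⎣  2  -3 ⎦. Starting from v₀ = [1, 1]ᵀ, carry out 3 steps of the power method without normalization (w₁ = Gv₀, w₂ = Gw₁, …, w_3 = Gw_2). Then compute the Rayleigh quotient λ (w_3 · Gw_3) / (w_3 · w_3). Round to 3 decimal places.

w1 = Gv₀ = (1·1 + 1·1; 2·1 + (-3)·1) = (2, -1)
w2 = Gw1 = (1·2 + 1·(-1); 2·2 + (-3)·(-1)) = (1, 7)
w3 = Gw2 = (8, -19)
Gw3 = (-11, 73)
w3·Gw3 = 8·(-11) + (-19)·73 = -1475; w3·w3 = 8·8 + (-19)·(-19) = 425
λ ≈ -1475/425 = -3.471

-3.471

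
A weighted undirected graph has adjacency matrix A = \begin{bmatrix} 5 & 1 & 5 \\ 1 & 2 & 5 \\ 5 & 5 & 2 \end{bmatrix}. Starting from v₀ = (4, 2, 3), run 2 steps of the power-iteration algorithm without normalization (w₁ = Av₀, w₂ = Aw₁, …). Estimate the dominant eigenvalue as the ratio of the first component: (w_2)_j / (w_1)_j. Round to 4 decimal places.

w1 = Av₀ = (37, 23, 36)
w2 = Aw1 = (388, 263, 372)
Ratio at component: 388 / 37 = 10.4865

10.4865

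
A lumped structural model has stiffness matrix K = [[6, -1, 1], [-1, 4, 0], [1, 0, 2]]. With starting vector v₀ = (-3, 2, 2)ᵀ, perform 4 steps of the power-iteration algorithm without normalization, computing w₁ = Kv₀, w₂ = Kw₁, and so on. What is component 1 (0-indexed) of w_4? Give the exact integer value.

2250

w1 = Kv₀ = (6·(-3) + (-1)·2 + 1·2; (-1)·(-3) + 4·2 + 0·2; 1·(-3) + 0·2 + 2·2) = (-18, 11, 1)
w2 = Kw1 = (6·(-18) + (-1)·11 + 1·1; (-1)·(-18) + 4·11 + 0·1; 1·(-18) + 0·11 + 2·1) = (-118, 62, -16)
w3 = Kw2 = (-786, 366, -150)
w4 = Kw3 = (-5232, 2250, -1086)
The requested component of w4 is 2250.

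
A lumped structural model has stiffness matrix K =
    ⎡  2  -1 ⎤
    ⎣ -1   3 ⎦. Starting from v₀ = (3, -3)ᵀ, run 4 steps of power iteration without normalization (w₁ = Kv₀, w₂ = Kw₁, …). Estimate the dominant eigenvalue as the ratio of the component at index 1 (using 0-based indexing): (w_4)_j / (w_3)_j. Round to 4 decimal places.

λ ≈ 3.6364

w1 = Kv₀ = (2·3 + (-1)·(-3); (-1)·3 + 3·(-3)) = (9, -12)
w2 = Kw1 = (2·9 + (-1)·(-12); (-1)·9 + 3·(-12)) = (30, -45)
w3 = Kw2 = (105, -165)
w4 = Kw3 = (375, -600)
Ratio at component: -600 / -165 = 3.6364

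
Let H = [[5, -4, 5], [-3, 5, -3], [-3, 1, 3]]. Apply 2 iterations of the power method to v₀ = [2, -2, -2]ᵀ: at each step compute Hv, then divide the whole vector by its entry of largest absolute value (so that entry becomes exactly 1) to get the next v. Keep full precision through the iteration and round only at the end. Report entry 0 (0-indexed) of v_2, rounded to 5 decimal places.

Hv0 = (8.000000, -10.000000, -14.000000); divide by -14.000000 → v1 = (-0.571429, 0.714286, 1.000000)
Hv1 = (-0.714286, 2.285714, 5.428571); divide by 5.428571 → v2 = (-0.131579, 0.421053, 1.000000)
Requested entry of v2: 10/-76 = -0.13158

-0.13158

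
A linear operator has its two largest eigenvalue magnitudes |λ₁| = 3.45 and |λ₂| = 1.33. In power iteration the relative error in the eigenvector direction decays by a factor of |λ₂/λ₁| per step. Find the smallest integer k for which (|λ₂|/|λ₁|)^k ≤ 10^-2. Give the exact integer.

5

|λ₂/λ₁| = 1.33/3.45 = 0.38551
Need k ≥ ln(10^-2) / ln(0.38551) = -4.6052 / -0.9532 ≈ 4.831
Smallest integer k satisfying the bound: 5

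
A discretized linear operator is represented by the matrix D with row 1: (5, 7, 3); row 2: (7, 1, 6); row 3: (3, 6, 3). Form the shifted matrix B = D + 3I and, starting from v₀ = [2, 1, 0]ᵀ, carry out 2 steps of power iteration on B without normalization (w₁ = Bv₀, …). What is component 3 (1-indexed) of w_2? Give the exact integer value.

249

B = D + 3I has rows (8, 7, 3); (7, 4, 6); (3, 6, 6)
w1 = Bv₀ = (8·2 + 7·1 + 3·0; 7·2 + 4·1 + 6·0; 3·2 + 6·1 + 6·0) = (23, 18, 12)
w2 = Bw1 = (8·23 + 7·18 + 3·12; 7·23 + 4·18 + 6·12; 3·23 + 6·18 + 6·12) = (346, 305, 249)
Requested component of w2: 249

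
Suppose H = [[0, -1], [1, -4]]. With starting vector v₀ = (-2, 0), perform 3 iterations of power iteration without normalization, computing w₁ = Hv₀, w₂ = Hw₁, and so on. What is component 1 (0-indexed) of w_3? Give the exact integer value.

-30

w1 = Hv₀ = (0, -2)
w2 = Hw1 = (2, 8)
w3 = Hw2 = (-8, -30)
The requested component of w3 is -30.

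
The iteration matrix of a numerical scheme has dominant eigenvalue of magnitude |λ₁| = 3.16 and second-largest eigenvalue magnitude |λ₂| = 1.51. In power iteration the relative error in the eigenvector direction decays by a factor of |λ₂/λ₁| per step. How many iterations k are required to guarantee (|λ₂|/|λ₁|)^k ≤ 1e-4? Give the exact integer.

|λ₂/λ₁| = 1.51/3.16 = 0.47785
Need k ≥ ln(1e-4) / ln(0.47785) = -9.2103 / -0.7385 ≈ 12.472
Smallest integer k satisfying the bound: 13

13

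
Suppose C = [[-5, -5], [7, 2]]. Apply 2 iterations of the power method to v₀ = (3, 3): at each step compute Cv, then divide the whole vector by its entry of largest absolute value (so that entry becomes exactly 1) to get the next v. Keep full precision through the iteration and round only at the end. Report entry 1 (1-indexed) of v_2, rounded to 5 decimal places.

-0.09615

Cv0 = (-30.000000, 27.000000); divide by -30.000000 → v1 = (1.000000, -0.900000)
Cv1 = (-0.500000, 5.200000); divide by 5.200000 → v2 = (-0.096154, 1.000000)
Requested entry of v2: 15/-156 = -0.09615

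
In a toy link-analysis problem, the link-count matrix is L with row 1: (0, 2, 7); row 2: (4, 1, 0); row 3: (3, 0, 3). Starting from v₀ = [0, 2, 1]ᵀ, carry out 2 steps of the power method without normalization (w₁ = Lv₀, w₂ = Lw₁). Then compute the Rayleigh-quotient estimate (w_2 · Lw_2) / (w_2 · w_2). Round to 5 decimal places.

λ ≈ 5.50677

w1 = Lv₀ = (11, 2, 3)
w2 = Lw1 = (25, 46, 42)
Lw2 = (386, 146, 201)
w2·Lw2 = 25·386 + 46·146 + 42·201 = 24808; w2·w2 = 25·25 + 46·46 + 42·42 = 4505
λ ≈ 24808/4505 = 5.50677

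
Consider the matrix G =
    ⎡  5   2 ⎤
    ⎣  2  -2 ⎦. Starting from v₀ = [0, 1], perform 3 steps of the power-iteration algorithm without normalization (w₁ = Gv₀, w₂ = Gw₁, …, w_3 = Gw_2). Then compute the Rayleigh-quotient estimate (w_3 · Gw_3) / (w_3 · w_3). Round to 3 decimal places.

4.602

w1 = Gv₀ = (2, -2)
w2 = Gw1 = (6, 8)
w3 = Gw2 = (46, -4)
Gw3 = (222, 100)
w3·Gw3 = 46·222 + (-4)·100 = 9812; w3·w3 = 46·46 + (-4)·(-4) = 2132
λ ≈ 9812/2132 = 4.602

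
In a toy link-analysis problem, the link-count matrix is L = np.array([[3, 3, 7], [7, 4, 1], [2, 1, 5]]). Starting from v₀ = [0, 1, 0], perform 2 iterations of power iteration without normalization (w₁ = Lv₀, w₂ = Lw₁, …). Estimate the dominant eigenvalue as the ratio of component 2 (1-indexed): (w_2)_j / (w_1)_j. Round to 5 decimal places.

λ ≈ 9.50000

w1 = Lv₀ = (3·0 + 3·1 + 7·0; 7·0 + 4·1 + 1·0; 2·0 + 1·1 + 5·0) = (3, 4, 1)
w2 = Lw1 = (3·3 + 3·4 + 7·1; 7·3 + 4·4 + 1·1; 2·3 + 1·4 + 5·1) = (28, 38, 15)
Ratio at component: 38 / 4 = 9.50000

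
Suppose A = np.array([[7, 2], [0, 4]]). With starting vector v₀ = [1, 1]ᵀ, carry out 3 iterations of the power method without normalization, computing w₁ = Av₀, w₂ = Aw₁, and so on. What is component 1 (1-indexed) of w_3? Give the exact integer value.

w1 = Av₀ = (7·1 + 2·1; 0·1 + 4·1) = (9, 4)
w2 = Aw1 = (7·9 + 2·4; 0·9 + 4·4) = (71, 16)
w3 = Aw2 = (529, 64)
The requested component of w3 is 529.

529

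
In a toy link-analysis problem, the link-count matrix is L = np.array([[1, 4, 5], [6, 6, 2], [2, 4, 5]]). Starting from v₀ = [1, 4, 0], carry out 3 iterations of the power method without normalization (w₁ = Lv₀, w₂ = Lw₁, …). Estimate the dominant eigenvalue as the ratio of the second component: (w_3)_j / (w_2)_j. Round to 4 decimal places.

λ ≈ 11.8176

w1 = Lv₀ = (17, 30, 18)
w2 = Lw1 = (227, 318, 244)
w3 = Lw2 = (2719, 3758, 2946)
Ratio at component: 3758 / 318 = 11.8176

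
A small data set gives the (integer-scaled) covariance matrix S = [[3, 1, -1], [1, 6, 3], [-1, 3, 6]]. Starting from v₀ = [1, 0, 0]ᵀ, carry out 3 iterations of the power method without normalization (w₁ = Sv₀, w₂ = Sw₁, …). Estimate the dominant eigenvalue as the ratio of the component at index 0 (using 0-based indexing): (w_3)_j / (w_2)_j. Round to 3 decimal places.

w1 = Sv₀ = (3·1 + 1·0 + (-1)·0; 1·1 + 6·0 + 3·0; (-1)·1 + 3·0 + 6·0) = (3, 1, -1)
w2 = Sw1 = (3·3 + 1·1 + (-1)·(-1); 1·3 + 6·1 + 3·(-1); (-1)·3 + 3·1 + 6·(-1)) = (11, 6, -6)
w3 = Sw2 = (45, 29, -29)
Ratio at component: 45 / 11 = 4.091

4.091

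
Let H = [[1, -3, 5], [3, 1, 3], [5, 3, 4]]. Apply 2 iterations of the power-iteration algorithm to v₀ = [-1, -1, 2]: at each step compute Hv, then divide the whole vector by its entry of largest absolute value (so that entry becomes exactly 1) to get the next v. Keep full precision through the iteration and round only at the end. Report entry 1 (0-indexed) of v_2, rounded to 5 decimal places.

Hv0 = (12.000000, 2.000000, 0.000000); divide by 12.000000 → v1 = (1.000000, 0.166667, 0.000000)
Hv1 = (0.500000, 3.166667, 5.500000); divide by 5.500000 → v2 = (0.090909, 0.575758, 1.000000)
Requested entry of v2: 38/66 = 0.57576

0.57576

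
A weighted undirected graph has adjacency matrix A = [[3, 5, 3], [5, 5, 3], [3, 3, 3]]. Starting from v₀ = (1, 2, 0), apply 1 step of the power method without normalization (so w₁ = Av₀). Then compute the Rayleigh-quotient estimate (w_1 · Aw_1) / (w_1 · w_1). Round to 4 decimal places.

λ ≈ 11.2358

w1 = Av₀ = (13, 15, 9)
Aw1 = (141, 167, 111)
w1·Aw1 = 13·141 + 15·167 + 9·111 = 5337; w1·w1 = 13·13 + 15·15 + 9·9 = 475
λ ≈ 5337/475 = 11.2358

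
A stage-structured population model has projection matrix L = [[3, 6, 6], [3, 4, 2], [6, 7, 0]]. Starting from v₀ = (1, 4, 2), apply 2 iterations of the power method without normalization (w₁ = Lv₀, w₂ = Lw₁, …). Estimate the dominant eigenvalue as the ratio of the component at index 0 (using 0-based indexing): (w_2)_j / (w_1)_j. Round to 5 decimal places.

w1 = Lv₀ = (39, 23, 34)
w2 = Lw1 = (459, 277, 395)
Ratio at component: 459 / 39 = 11.76923

11.76923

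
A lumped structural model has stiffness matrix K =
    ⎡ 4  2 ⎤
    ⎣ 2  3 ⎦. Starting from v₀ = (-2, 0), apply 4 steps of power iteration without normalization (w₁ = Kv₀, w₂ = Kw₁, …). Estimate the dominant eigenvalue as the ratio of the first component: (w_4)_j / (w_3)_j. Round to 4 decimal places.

w1 = Kv₀ = (4·(-2) + 2·0; 2·(-2) + 3·0) = (-8, -4)
w2 = Kw1 = (4·(-8) + 2·(-4); 2·(-8) + 3·(-4)) = (-40, -28)
w3 = Kw2 = (-216, -164)
w4 = Kw3 = (-1192, -924)
Ratio at component: -1192 / -216 = 5.5185

λ ≈ 5.5185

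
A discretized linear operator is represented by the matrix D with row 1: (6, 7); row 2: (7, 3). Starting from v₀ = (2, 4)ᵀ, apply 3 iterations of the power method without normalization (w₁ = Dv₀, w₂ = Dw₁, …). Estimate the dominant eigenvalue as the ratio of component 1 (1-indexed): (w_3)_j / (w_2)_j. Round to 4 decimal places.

λ ≈ 11.9384

w1 = Dv₀ = (6·2 + 7·4; 7·2 + 3·4) = (40, 26)
w2 = Dw1 = (6·40 + 7·26; 7·40 + 3·26) = (422, 358)
w3 = Dw2 = (5038, 4028)
Ratio at component: 5038 / 422 = 11.9384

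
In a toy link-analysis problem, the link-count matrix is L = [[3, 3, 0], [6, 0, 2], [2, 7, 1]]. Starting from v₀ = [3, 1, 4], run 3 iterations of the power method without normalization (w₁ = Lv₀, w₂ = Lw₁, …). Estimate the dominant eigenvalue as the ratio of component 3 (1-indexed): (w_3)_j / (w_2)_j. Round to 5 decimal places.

5.34978

w1 = Lv₀ = (12, 26, 17)
w2 = Lw1 = (114, 106, 223)
w3 = Lw2 = (660, 1130, 1193)
Ratio at component: 1193 / 223 = 5.34978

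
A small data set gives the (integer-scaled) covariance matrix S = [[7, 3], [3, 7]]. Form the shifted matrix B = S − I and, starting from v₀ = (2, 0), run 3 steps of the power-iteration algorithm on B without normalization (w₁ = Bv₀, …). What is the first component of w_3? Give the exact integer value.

B = S − I has rows (6, 3); (3, 6)
w1 = Bv₀ = (12, 6)
w2 = Bw1 = (90, 72)
w3 = Bw2 = (756, 702)
Requested component of w3: 756

756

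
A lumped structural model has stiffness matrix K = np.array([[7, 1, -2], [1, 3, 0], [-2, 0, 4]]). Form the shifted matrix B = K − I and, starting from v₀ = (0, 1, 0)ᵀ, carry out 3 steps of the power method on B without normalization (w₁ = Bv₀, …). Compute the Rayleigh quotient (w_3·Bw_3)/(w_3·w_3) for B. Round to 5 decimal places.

7.06483

B = K − I has rows (6, 1, -2); (1, 2, 0); (-2, 0, 3)
w1 = Bv₀ = (1, 2, 0)
w2 = Bw1 = (8, 5, -2)
w3 = Bw2 = (57, 18, -22)
Bw3 = (404, 93, -180)
w3·Bw3 = 28662; w3·w3 = 4057; μ ≈ 28662/4057 = 7.06483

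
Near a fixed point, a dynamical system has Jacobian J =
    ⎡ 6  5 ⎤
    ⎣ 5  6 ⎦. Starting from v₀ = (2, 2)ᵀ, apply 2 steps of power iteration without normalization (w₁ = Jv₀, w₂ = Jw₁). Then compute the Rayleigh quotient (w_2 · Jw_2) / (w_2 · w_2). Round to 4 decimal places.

w1 = Jv₀ = (6·2 + 5·2; 5·2 + 6·2) = (22, 22)
w2 = Jw1 = (6·22 + 5·22; 5·22 + 6·22) = (242, 242)
Jw2 = (2662, 2662)
w2·Jw2 = 242·2662 + 242·2662 = 1288408; w2·w2 = 242·242 + 242·242 = 117128
λ ≈ 1288408/117128 = 11.0000

11.0000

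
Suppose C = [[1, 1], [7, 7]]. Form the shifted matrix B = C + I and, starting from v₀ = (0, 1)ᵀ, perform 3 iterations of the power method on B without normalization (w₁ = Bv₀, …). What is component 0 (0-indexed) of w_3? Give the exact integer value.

91

B = C + I has rows (2, 1); (7, 8)
w1 = Bv₀ = (2·0 + 1·1; 7·0 + 8·1) = (1, 8)
w2 = Bw1 = (2·1 + 1·8; 7·1 + 8·8) = (10, 71)
w3 = Bw2 = (91, 638)
Requested component of w3: 91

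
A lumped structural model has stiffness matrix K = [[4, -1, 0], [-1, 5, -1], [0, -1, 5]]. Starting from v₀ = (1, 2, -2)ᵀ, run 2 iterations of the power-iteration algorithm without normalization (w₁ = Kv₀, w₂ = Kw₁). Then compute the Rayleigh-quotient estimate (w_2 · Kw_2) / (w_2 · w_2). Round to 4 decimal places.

6.0362

w1 = Kv₀ = (4·1 + (-1)·2 + 0·(-2); (-1)·1 + 5·2 + (-1)·(-2); 0·1 + (-1)·2 + 5·(-2)) = (2, 11, -12)
w2 = Kw1 = (4·2 + (-1)·11 + 0·(-12); (-1)·2 + 5·11 + (-1)·(-12); 0·2 + (-1)·11 + 5·(-12)) = (-3, 65, -71)
Kw2 = (-77, 399, -420)
w2·Kw2 = (-3)·(-77) + 65·399 + (-71)·(-420) = 55986; w2·w2 = (-3)·(-3) + 65·65 + (-71)·(-71) = 9275
λ ≈ 55986/9275 = 6.0362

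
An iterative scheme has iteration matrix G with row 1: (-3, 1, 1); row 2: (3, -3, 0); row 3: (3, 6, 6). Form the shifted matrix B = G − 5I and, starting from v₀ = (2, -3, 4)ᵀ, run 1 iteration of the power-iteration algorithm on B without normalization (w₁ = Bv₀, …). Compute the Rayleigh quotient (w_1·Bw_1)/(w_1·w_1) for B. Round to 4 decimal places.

B = G − 5I has rows (-8, 1, 1); (3, -8, 0); (3, 6, 1)
w1 = Bv₀ = (-15, 30, -8)
Bw1 = (142, -285, 127)
w1·Bw1 = -11696; w1·w1 = 1189; μ ≈ -11696/1189 = -9.8368

-9.8368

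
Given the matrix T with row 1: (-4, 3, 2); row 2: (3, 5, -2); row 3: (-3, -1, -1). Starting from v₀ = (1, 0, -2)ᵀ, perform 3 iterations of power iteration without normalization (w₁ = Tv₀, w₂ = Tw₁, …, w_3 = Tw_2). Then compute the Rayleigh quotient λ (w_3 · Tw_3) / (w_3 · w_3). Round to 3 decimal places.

λ ≈ 0.013

w1 = Tv₀ = ((-4)·1 + 3·0 + 2·(-2); 3·1 + 5·0 + (-2)·(-2); (-3)·1 + (-1)·0 + (-1)·(-2)) = (-8, 7, -1)
w2 = Tw1 = ((-4)·(-8) + 3·7 + 2·(-1); 3·(-8) + 5·7 + (-2)·(-1); (-3)·(-8) + (-1)·7 + (-1)·(-1)) = (51, 13, 18)
w3 = Tw2 = (-129, 182, -184)
Tw3 = (694, 891, 389)
w3·Tw3 = (-129)·694 + 182·891 + (-184)·389 = 1060; w3·w3 = (-129)·(-129) + 182·182 + (-184)·(-184) = 83621
λ ≈ 1060/83621 = 0.013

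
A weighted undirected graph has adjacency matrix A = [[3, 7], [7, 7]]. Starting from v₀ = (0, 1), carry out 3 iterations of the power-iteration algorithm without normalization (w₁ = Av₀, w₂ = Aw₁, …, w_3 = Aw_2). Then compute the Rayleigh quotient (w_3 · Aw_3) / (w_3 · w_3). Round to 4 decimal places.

w1 = Av₀ = (7, 7)
w2 = Aw1 = (70, 98)
w3 = Aw2 = (896, 1176)
Aw3 = (10920, 14504)
w3·Aw3 = 896·10920 + 1176·14504 = 26841024; w3·w3 = 896·896 + 1176·1176 = 2185792
λ ≈ 26841024/2185792 = 12.2798

12.2798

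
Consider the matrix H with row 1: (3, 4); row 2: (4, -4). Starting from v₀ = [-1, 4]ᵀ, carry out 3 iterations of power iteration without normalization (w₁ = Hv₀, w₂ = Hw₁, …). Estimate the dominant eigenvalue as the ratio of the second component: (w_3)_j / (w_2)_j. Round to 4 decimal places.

w1 = Hv₀ = (3·(-1) + 4·4; 4·(-1) + (-4)·4) = (13, -20)
w2 = Hw1 = (3·13 + 4·(-20); 4·13 + (-4)·(-20)) = (-41, 132)
w3 = Hw2 = (405, -692)
Ratio at component: -692 / 132 = -5.2424

λ ≈ -5.2424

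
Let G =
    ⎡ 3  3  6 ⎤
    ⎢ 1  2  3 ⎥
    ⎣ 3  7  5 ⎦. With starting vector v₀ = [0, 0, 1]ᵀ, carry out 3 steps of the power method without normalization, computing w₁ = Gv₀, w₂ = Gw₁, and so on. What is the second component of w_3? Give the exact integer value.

303

w1 = Gv₀ = (3·0 + 3·0 + 6·1; 1·0 + 2·0 + 3·1; 3·0 + 7·0 + 5·1) = (6, 3, 5)
w2 = Gw1 = (3·6 + 3·3 + 6·5; 1·6 + 2·3 + 3·5; 3·6 + 7·3 + 5·5) = (57, 27, 64)
w3 = Gw2 = (636, 303, 680)
The requested component of w3 is 303.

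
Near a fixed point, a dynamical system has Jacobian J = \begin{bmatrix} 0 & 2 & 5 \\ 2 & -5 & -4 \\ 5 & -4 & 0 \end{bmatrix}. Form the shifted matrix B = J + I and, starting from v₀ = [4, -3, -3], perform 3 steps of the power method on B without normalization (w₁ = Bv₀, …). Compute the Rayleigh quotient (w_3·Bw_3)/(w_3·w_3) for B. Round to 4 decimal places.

B = J + I has rows (1, 2, 5); (2, -4, -4); (5, -4, 1)
w1 = Bv₀ = (1·4 + 2·(-3) + 5·(-3); 2·4 + (-4)·(-3) + (-4)·(-3); 5·4 + (-4)·(-3) + 1·(-3)) = (-17, 32, 29)
w2 = Bw1 = (1·(-17) + 2·32 + 5·29; 2·(-17) + (-4)·32 + (-4)·29; 5·(-17) + (-4)·32 + 1·29) = (192, -278, -184)
w3 = Bw2 = (-1284, 2232, 1888)
Bw3 = (12620, -19048, -13460)
w3·Bw3 = -84131696; w3·w3 = 10195024; μ ≈ -84131696/10195024 = -8.2522

-8.2522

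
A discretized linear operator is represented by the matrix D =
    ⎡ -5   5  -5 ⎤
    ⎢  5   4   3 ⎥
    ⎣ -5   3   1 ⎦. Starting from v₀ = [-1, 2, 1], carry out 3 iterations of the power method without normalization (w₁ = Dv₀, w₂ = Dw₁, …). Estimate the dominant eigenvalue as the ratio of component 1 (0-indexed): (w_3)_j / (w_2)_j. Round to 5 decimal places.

-0.18182

w1 = Dv₀ = (10, 6, 12)
w2 = Dw1 = (-80, 110, -20)
w3 = Dw2 = (1050, -20, 710)
Ratio at component: -20 / 110 = -0.18182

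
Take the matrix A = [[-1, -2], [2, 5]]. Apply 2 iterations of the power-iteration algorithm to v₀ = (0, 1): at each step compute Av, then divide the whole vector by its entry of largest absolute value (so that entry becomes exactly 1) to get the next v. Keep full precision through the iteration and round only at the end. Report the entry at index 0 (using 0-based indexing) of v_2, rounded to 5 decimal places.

Av0 = (-2.000000, 5.000000); divide by 5.000000 → v1 = (-0.400000, 1.000000)
Av1 = (-1.600000, 4.200000); divide by 4.200000 → v2 = (-0.380952, 1.000000)
Requested entry of v2: -8/21 = -0.38095

-0.38095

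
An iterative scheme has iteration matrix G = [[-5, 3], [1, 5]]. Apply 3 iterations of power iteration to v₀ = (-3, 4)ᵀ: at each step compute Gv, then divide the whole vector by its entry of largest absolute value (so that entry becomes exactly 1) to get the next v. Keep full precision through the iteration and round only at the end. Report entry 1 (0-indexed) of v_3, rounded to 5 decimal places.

0.62963

Gv0 = (27.000000, 17.000000); divide by 27.000000 → v1 = (1.000000, 0.629630)
Gv1 = (-3.111111, 4.148148); divide by 4.148148 → v2 = (-0.750000, 1.000000)
Gv2 = (6.750000, 4.250000); divide by 6.750000 → v3 = (1.000000, 0.629630)
Requested entry of v3: 476/756 = 0.62963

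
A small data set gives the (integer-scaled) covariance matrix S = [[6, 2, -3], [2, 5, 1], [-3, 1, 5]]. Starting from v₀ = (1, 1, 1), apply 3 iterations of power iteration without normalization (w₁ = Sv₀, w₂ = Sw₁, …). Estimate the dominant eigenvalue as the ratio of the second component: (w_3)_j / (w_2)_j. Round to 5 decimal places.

w1 = Sv₀ = (5, 8, 3)
w2 = Sw1 = (37, 53, 8)
w3 = Sw2 = (304, 347, -18)
Ratio at component: 347 / 53 = 6.54717

λ ≈ 6.54717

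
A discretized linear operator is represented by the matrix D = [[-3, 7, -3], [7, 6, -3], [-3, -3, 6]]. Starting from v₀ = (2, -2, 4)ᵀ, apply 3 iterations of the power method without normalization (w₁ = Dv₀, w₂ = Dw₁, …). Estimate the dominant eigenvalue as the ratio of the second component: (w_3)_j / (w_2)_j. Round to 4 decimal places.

w1 = Dv₀ = ((-3)·2 + 7·(-2) + (-3)·4; 7·2 + 6·(-2) + (-3)·4; (-3)·2 + (-3)·(-2) + 6·4) = (-32, -10, 24)
w2 = Dw1 = ((-3)·(-32) + 7·(-10) + (-3)·24; 7·(-32) + 6·(-10) + (-3)·24; (-3)·(-32) + (-3)·(-10) + 6·24) = (-46, -356, 270)
w3 = Dw2 = (-3164, -3268, 2826)
Ratio at component: -3268 / -356 = 9.1798

9.1798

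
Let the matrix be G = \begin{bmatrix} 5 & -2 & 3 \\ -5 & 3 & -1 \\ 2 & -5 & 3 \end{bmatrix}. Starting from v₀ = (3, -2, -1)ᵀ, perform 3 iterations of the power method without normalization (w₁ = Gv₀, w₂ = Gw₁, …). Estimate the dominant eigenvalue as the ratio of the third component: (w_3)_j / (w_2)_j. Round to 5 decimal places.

w1 = Gv₀ = (16, -20, 13)
w2 = Gw1 = (159, -153, 171)
w3 = Gw2 = (1614, -1425, 1596)
Ratio at component: 1596 / 171 = 9.33333

λ ≈ 9.33333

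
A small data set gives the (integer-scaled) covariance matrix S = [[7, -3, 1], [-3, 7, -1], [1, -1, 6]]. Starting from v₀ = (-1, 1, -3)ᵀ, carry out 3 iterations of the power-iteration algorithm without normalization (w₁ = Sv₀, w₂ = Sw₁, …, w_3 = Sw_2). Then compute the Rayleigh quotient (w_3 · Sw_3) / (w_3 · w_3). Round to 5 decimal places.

10.32505

w1 = Sv₀ = (7·(-1) + (-3)·1 + 1·(-3); (-3)·(-1) + 7·1 + (-1)·(-3); 1·(-1) + (-1)·1 + 6·(-3)) = (-13, 13, -20)
w2 = Sw1 = (7·(-13) + (-3)·13 + 1·(-20); (-3)·(-13) + 7·13 + (-1)·(-20); 1·(-13) + (-1)·13 + 6·(-20)) = (-150, 150, -146)
w3 = Sw2 = (-1646, 1646, -1176)
Sw3 = (-17636, 17636, -10348)
w3·Sw3 = (-1646)·(-17636) + 1646·17636 + (-1176)·(-10348) = 70226960; w3·w3 = (-1646)·(-1646) + 1646·1646 + (-1176)·(-1176) = 6801608
λ ≈ 70226960/6801608 = 10.32505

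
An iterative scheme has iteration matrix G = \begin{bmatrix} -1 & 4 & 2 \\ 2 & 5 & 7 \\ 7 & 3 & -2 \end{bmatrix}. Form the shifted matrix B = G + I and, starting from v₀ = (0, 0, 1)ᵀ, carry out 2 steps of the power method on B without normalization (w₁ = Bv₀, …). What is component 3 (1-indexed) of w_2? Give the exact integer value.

36

B = G + I has rows (0, 4, 2); (2, 6, 7); (7, 3, -1)
w1 = Bv₀ = (0·0 + 4·0 + 2·1; 2·0 + 6·0 + 7·1; 7·0 + 3·0 + (-1)·1) = (2, 7, -1)
w2 = Bw1 = (0·2 + 4·7 + 2·(-1); 2·2 + 6·7 + 7·(-1); 7·2 + 3·7 + (-1)·(-1)) = (26, 39, 36)
Requested component of w2: 36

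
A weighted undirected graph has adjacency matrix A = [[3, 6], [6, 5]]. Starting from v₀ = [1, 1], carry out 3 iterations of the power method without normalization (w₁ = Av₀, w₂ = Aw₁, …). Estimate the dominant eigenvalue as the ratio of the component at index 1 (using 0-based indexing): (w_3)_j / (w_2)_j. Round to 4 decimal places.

10.1193

w1 = Av₀ = (3·1 + 6·1; 6·1 + 5·1) = (9, 11)
w2 = Aw1 = (3·9 + 6·11; 6·9 + 5·11) = (93, 109)
w3 = Aw2 = (933, 1103)
Ratio at component: 1103 / 109 = 10.1193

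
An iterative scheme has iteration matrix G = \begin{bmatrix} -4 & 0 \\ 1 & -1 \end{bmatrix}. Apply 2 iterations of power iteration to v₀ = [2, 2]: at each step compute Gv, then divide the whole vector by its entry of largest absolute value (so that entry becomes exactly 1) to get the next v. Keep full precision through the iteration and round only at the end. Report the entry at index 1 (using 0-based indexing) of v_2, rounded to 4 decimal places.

Gv0 = (-8.00000, 0.00000); divide by -8.00000 → v1 = (1.00000, 0.00000)
Gv1 = (-4.00000, 1.00000); divide by -4.00000 → v2 = (1.00000, -0.25000)
Requested entry of v2: -8/32 = -0.2500

-0.2500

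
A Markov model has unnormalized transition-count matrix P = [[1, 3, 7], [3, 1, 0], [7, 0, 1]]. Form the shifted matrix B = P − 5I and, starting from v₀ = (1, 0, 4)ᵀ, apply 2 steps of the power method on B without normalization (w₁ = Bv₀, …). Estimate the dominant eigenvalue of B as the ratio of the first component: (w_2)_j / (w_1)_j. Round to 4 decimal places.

B = P − 5I has rows (-4, 3, 7); (3, -4, 0); (7, 0, -4)
w1 = Bv₀ = (24, 3, -9)
w2 = Bw1 = (-150, 60, 204)
Ratio: -150/24 = -6.2500

μ ≈ -6.2500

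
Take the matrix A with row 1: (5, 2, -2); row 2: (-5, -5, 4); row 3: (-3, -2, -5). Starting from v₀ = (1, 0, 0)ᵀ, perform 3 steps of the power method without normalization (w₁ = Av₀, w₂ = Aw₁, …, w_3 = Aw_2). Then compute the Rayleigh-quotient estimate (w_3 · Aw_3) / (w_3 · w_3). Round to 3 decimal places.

λ ≈ 0.671

w1 = Av₀ = (5·1 + 2·0 + (-2)·0; (-5)·1 + (-5)·0 + 4·0; (-3)·1 + (-2)·0 + (-5)·0) = (5, -5, -3)
w2 = Aw1 = (5·5 + 2·(-5) + (-2)·(-3); (-5)·5 + (-5)·(-5) + 4·(-3); (-3)·5 + (-2)·(-5) + (-5)·(-3)) = (21, -12, 10)
w3 = Aw2 = (61, -5, -89)
Aw3 = (473, -636, 272)
w3·Aw3 = 61·473 + (-5)·(-636) + (-89)·272 = 7825; w3·w3 = 61·61 + (-5)·(-5) + (-89)·(-89) = 11667
λ ≈ 7825/11667 = 0.671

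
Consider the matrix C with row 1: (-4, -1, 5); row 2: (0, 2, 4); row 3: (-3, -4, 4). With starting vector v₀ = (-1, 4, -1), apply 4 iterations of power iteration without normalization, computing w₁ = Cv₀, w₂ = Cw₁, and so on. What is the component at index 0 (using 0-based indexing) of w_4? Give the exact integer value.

1287

w1 = Cv₀ = ((-4)·(-1) + (-1)·4 + 5·(-1); 0·(-1) + 2·4 + 4·(-1); (-3)·(-1) + (-4)·4 + 4·(-1)) = (-5, 4, -17)
w2 = Cw1 = ((-4)·(-5) + (-1)·4 + 5·(-17); 0·(-5) + 2·4 + 4·(-17); (-3)·(-5) + (-4)·4 + 4·(-17)) = (-69, -60, -69)
w3 = Cw2 = (-9, -396, 171)
w4 = Cw3 = (1287, -108, 2295)
The requested component of w4 is 1287.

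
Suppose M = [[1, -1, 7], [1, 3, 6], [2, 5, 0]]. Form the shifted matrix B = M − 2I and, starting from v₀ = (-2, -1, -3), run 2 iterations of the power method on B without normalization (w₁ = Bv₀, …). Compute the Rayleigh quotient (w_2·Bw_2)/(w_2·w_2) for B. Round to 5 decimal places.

B = M − 2I has rows (-1, -1, 7); (1, 1, 6); (2, 5, -2)
w1 = Bv₀ = ((-1)·(-2) + (-1)·(-1) + 7·(-3); 1·(-2) + 1·(-1) + 6·(-3); 2·(-2) + 5·(-1) + (-2)·(-3)) = (-18, -21, -3)
w2 = Bw1 = ((-1)·(-18) + (-1)·(-21) + 7·(-3); 1·(-18) + 1·(-21) + 6·(-3); 2·(-18) + 5·(-21) + (-2)·(-3)) = (18, -57, -135)
Bw2 = (-906, -849, 21)
w2·Bw2 = 29250; w2·w2 = 21798; μ ≈ 29250/21798 = 1.34187

μ ≈ 1.34187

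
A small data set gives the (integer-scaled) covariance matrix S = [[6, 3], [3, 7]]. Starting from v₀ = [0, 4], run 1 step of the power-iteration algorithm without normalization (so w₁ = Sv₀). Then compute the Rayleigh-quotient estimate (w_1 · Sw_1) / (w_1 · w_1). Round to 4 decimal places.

λ ≈ 9.0172

w1 = Sv₀ = (12, 28)
Sw1 = (156, 232)
w1·Sw1 = 12·156 + 28·232 = 8368; w1·w1 = 12·12 + 28·28 = 928
λ ≈ 8368/928 = 9.0172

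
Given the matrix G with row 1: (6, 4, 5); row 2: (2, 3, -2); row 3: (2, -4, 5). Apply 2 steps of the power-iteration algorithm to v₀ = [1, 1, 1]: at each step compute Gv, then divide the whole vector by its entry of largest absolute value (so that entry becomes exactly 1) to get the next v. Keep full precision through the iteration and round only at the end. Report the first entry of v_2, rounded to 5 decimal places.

1.00000

Gv0 = (15.000000, 3.000000, 3.000000); divide by 15.000000 → v1 = (1.000000, 0.200000, 0.200000)
Gv1 = (7.800000, 2.200000, 2.200000); divide by 7.800000 → v2 = (1.000000, 0.282051, 0.282051)
Requested entry of v2: 117/117 = 1.00000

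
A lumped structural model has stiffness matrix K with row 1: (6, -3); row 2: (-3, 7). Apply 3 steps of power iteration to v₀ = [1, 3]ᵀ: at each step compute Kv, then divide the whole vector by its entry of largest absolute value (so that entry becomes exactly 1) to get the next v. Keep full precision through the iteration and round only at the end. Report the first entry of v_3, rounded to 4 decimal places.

Kv0 = (-3.00000, 18.00000); divide by 18.00000 → v1 = (-0.16667, 1.00000)
Kv1 = (-4.00000, 7.50000); divide by 7.50000 → v2 = (-0.53333, 1.00000)
Kv2 = (-6.20000, 8.60000); divide by 8.60000 → v3 = (-0.72093, 1.00000)
Requested entry of v3: -837/1161 = -0.7209

-0.7209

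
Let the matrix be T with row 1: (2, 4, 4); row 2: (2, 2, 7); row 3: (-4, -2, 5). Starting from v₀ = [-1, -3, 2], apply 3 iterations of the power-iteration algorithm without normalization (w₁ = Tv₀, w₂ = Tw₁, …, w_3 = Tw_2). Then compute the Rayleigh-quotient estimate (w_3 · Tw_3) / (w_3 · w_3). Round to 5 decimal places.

λ ≈ 4.81296

w1 = Tv₀ = (-6, 6, 20)
w2 = Tw1 = (92, 140, 112)
w3 = Tw2 = (1192, 1248, -88)
Tw3 = (7024, 4264, -7704)
w3·Tw3 = 1192·7024 + 1248·4264 + (-88)·(-7704) = 14372032; w3·w3 = 1192·1192 + 1248·1248 + (-88)·(-88) = 2986112
λ ≈ 14372032/2986112 = 4.81296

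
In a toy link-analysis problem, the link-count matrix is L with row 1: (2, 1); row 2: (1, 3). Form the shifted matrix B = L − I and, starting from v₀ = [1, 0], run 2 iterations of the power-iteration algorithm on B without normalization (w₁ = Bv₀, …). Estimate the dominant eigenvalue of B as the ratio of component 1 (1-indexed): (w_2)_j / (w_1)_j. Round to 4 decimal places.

μ ≈ 2.0000

B = L − I has rows (1, 1); (1, 2)
w1 = Bv₀ = (1, 1)
w2 = Bw1 = (2, 3)
Ratio: 2/1 = 2.0000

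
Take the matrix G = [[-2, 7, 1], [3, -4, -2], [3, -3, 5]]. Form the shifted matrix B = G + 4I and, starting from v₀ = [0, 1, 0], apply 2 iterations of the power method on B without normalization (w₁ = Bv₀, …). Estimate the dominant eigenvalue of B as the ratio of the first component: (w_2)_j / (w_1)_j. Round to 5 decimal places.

μ ≈ 1.57143

B = G + 4I has rows (2, 7, 1); (3, 0, -2); (3, -3, 9)
w1 = Bv₀ = (7, 0, -3)
w2 = Bw1 = (11, 27, -6)
Ratio: 11/7 = 1.57143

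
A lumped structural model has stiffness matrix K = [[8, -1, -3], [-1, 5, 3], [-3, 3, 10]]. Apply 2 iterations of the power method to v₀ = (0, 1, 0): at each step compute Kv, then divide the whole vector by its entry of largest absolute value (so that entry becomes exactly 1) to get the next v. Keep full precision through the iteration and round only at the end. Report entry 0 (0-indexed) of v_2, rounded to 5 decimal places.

Kv0 = (-1.000000, 5.000000, 3.000000); divide by 5.000000 → v1 = (-0.200000, 1.000000, 0.600000)
Kv1 = (-4.400000, 7.000000, 9.600000); divide by 9.600000 → v2 = (-0.458333, 0.729167, 1.000000)
Requested entry of v2: -22/48 = -0.45833

-0.45833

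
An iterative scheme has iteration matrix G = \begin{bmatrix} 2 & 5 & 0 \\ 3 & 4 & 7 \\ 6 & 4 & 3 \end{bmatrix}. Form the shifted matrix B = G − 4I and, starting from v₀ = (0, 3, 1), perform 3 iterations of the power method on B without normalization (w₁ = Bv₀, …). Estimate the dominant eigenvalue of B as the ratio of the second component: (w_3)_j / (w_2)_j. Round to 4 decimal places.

B = G − 4I has rows (-2, 5, 0); (3, 0, 7); (6, 4, -1)
w1 = Bv₀ = ((-2)·0 + 5·3 + 0·1; 3·0 + 0·3 + 7·1; 6·0 + 4·3 + (-1)·1) = (15, 7, 11)
w2 = Bw1 = ((-2)·15 + 5·7 + 0·11; 3·15 + 0·7 + 7·11; 6·15 + 4·7 + (-1)·11) = (5, 122, 107)
w3 = Bw2 = (600, 764, 411)
Ratio: 764/122 = 6.2623

μ ≈ 6.2623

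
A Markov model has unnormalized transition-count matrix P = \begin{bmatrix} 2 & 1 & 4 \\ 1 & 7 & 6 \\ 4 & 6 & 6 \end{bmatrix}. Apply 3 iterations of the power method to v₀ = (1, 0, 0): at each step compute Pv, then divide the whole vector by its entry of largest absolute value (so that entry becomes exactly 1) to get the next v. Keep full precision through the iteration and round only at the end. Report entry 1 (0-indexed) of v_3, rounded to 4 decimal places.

Pv0 = (2.00000, 1.00000, 4.00000); divide by 4.00000 → v1 = (0.50000, 0.25000, 1.00000)
Pv1 = (5.25000, 8.25000, 9.50000); divide by 9.50000 → v2 = (0.55263, 0.86842, 1.00000)
Pv2 = (5.97368, 12.63158, 13.42105); divide by 13.42105 → v3 = (0.44510, 0.94118, 1.00000)
Requested entry of v3: 480/510 = 0.9412

0.9412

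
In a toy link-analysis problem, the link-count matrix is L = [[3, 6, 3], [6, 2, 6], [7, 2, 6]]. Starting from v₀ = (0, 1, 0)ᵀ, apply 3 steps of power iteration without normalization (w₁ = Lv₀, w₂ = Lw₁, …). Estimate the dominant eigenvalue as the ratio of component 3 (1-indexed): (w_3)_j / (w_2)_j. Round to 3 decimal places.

λ ≈ 12.138

w1 = Lv₀ = (3·0 + 6·1 + 3·0; 6·0 + 2·1 + 6·0; 7·0 + 2·1 + 6·0) = (6, 2, 2)
w2 = Lw1 = (3·6 + 6·2 + 3·2; 6·6 + 2·2 + 6·2; 7·6 + 2·2 + 6·2) = (36, 52, 58)
w3 = Lw2 = (594, 668, 704)
Ratio at component: 704 / 58 = 12.138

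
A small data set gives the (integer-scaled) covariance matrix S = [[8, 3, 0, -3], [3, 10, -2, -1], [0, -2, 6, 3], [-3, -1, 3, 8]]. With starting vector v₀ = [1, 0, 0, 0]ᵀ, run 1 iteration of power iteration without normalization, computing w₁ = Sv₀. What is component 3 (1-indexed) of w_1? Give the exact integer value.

0

w1 = Sv₀ = (8, 3, 0, -3)
The requested component of w1 is 0.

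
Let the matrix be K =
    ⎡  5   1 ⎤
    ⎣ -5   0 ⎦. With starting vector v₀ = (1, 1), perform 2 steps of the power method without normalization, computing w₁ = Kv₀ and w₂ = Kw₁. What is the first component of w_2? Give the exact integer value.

w1 = Kv₀ = (6, -5)
w2 = Kw1 = (25, -30)
The requested component of w2 is 25.

25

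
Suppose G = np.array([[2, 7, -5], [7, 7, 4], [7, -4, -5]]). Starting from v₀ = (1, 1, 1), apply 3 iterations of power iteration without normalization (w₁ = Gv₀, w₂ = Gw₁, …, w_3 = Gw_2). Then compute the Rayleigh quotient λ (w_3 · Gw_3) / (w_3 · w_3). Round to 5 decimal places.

11.21108

w1 = Gv₀ = (2·1 + 7·1 + (-5)·1; 7·1 + 7·1 + 4·1; 7·1 + (-4)·1 + (-5)·1) = (4, 18, -2)
w2 = Gw1 = (2·4 + 7·18 + (-5)·(-2); 7·4 + 7·18 + 4·(-2); 7·4 + (-4)·18 + (-5)·(-2)) = (144, 146, -34)
w3 = Gw2 = (1480, 1894, 594)
Gw3 = (13248, 25994, -186)
w3·Gw3 = 1480·13248 + 1894·25994 + 594·(-186) = 68729192; w3·w3 = 1480·1480 + 1894·1894 + 594·594 = 6130472
λ ≈ 68729192/6130472 = 11.21108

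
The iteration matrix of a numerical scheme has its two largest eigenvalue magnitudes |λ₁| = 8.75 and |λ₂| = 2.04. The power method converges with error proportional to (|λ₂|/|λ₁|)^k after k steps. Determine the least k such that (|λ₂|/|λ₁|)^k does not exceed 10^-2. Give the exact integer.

4

|λ₂/λ₁| = 2.04/8.75 = 0.23314
Need k ≥ ln(10^-2) / ln(0.23314) = -4.6052 / -1.4561 ≈ 3.163
Smallest integer k satisfying the bound: 4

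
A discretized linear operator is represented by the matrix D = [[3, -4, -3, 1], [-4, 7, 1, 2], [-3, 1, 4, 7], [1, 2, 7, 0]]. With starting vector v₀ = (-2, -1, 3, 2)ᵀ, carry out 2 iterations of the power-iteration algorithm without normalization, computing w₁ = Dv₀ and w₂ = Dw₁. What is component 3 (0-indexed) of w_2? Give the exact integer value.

w1 = Dv₀ = (-9, 8, 31, 17)
w2 = Dw1 = (-135, 157, 278, 224)
The requested component of w2 is 224.

224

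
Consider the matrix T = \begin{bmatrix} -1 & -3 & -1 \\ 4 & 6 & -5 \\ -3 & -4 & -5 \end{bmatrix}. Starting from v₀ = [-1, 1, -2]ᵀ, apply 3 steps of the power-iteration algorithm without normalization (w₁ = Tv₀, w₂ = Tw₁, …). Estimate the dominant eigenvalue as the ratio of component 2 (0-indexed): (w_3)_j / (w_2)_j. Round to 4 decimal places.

w1 = Tv₀ = (0, 12, 9)
w2 = Tw1 = (-45, 27, -93)
w3 = Tw2 = (57, 447, 492)
Ratio at component: 492 / -93 = -5.2903

-5.2903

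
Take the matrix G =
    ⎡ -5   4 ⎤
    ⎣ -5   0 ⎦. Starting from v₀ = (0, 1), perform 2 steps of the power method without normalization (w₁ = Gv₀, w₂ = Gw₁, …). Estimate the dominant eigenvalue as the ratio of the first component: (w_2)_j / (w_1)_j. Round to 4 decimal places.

λ ≈ -5.0000

w1 = Gv₀ = ((-5)·0 + 4·1; (-5)·0 + 0·1) = (4, 0)
w2 = Gw1 = ((-5)·4 + 4·0; (-5)·4 + 0·0) = (-20, -20)
Ratio at component: -20 / 4 = -5.0000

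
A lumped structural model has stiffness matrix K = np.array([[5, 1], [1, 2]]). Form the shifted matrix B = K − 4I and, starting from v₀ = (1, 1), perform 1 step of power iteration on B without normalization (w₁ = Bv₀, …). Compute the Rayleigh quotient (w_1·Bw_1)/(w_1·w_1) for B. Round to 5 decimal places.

-0.40000

B = K − 4I has rows (1, 1); (1, -2)
w1 = Bv₀ = (2, -1)
Bw1 = (1, 4)
w1·Bw1 = -2; w1·w1 = 5; μ ≈ -2/5 = -0.40000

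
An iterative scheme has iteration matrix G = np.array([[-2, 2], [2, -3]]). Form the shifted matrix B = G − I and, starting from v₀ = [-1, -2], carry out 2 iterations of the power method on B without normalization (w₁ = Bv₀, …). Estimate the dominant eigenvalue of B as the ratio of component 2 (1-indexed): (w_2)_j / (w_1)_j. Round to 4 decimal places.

-4.3333

B = G − I has rows (-3, 2); (2, -4)
w1 = Bv₀ = ((-3)·(-1) + 2·(-2); 2·(-1) + (-4)·(-2)) = (-1, 6)
w2 = Bw1 = ((-3)·(-1) + 2·6; 2·(-1) + (-4)·6) = (15, -26)
Ratio: -26/6 = -4.3333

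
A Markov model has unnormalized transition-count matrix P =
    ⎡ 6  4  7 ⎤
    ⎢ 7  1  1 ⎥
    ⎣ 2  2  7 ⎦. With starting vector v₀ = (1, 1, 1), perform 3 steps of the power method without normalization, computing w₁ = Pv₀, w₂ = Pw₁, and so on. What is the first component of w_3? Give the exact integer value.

w1 = Pv₀ = (6·1 + 4·1 + 7·1; 7·1 + 1·1 + 1·1; 2·1 + 2·1 + 7·1) = (17, 9, 11)
w2 = Pw1 = (6·17 + 4·9 + 7·11; 7·17 + 1·9 + 1·11; 2·17 + 2·9 + 7·11) = (215, 139, 129)
w3 = Pw2 = (2749, 1773, 1611)
The requested component of w3 is 2749.

2749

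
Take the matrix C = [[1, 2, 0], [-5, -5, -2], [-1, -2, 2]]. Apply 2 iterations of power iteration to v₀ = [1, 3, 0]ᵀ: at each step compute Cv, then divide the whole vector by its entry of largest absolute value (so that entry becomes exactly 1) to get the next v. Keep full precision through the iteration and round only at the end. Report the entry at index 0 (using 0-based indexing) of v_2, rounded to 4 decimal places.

-0.4177

Cv0 = (7.00000, -20.00000, -7.00000); divide by -20.00000 → v1 = (-0.35000, 1.00000, 0.35000)
Cv1 = (1.65000, -3.95000, -0.95000); divide by -3.95000 → v2 = (-0.41772, 1.00000, 0.24051)
Requested entry of v2: -33/79 = -0.4177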